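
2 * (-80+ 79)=-2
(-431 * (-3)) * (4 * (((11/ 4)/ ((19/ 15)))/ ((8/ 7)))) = 9825.10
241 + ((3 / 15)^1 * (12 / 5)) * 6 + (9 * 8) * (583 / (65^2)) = 1072369 / 4225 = 253.82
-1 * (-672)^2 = -451584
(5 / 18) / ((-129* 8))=-5 / 18576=-0.00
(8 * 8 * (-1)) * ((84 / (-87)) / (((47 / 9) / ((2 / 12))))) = 2688 / 1363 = 1.97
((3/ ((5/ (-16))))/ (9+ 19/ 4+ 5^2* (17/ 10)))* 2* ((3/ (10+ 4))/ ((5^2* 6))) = -32/ 65625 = -0.00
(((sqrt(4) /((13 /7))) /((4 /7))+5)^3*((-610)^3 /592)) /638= -162726622694875 /829798112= -196103.87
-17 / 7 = -2.43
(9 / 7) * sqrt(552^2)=4968 / 7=709.71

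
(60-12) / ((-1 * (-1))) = 48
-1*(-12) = 12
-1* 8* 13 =-104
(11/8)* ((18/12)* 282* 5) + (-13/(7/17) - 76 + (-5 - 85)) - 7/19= 2883637/1064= 2710.19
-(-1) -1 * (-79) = 80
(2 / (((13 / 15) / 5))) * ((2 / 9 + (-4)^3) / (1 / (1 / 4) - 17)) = 28700 / 507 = 56.61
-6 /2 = -3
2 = 2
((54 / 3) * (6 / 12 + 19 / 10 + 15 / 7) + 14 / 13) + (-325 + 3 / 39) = -110144 / 455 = -242.07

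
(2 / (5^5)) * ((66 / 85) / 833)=132 / 221265625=0.00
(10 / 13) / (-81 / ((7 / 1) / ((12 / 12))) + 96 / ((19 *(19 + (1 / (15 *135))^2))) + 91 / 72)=-53291723184 / 695675228911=-0.08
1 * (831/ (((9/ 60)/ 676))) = 3745040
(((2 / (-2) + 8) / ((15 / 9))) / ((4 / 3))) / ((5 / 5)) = 63 / 20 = 3.15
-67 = -67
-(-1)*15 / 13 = 15 / 13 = 1.15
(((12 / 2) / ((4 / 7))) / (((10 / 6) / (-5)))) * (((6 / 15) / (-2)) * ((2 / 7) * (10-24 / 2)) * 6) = -108 / 5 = -21.60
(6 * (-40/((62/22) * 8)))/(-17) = 330/527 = 0.63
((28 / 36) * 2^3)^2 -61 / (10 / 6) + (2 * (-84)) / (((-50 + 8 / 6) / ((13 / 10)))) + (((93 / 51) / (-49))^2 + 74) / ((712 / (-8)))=10539077602864 / 1825819717365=5.77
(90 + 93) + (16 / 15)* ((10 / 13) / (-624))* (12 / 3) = 278335 / 1521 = 182.99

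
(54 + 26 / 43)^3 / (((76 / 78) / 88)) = 22213222217472 / 1510633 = 14704578.95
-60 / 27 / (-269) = 20 / 2421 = 0.01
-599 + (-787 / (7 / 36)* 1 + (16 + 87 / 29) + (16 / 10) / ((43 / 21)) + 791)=-5772649 / 1505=-3835.65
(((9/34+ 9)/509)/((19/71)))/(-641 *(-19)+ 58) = 7455/1341232306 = 0.00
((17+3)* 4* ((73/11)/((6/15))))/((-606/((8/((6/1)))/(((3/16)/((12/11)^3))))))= -29900800/1478741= -20.22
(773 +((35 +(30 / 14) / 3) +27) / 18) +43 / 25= 2451343 / 3150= 778.20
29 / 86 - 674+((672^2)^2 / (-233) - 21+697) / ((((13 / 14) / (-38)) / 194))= 1810041657833989509 / 260494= 6948496540549.84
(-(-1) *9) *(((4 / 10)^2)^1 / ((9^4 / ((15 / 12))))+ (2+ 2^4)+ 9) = 243.00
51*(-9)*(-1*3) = 1377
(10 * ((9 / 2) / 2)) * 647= 29115 / 2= 14557.50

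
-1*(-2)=2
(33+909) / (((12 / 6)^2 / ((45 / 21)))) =7065 / 14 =504.64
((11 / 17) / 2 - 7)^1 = -227 / 34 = -6.68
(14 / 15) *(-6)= -28 / 5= -5.60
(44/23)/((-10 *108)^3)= -11/7243344000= -0.00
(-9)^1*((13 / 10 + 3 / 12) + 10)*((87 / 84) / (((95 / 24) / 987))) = -25503093 / 950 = -26845.36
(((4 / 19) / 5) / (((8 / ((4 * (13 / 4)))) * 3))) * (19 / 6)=13 / 180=0.07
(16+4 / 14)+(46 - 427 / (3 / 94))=-279658 / 21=-13317.05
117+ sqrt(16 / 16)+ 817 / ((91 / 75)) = 72013 / 91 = 791.35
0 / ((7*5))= 0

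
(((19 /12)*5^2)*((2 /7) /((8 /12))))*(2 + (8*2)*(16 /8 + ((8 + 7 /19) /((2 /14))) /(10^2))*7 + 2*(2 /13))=901291 /182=4952.15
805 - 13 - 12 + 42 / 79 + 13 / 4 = 783.78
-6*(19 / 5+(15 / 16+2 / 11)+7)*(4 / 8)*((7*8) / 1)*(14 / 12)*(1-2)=513961 / 220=2336.19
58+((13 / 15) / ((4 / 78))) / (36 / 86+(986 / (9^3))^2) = 33656794027 / 513703660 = 65.52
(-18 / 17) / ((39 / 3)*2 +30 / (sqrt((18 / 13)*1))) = -18 / 17 +45*sqrt(26) / 221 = -0.02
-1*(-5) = 5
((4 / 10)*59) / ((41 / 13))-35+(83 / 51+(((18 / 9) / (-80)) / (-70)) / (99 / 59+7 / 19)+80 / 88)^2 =-11223471913310787678199 / 532368645247232640000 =-21.08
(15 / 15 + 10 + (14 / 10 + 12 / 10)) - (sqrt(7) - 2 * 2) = 88 / 5 - sqrt(7) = 14.95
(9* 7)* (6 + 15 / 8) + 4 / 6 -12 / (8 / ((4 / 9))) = 3969 / 8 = 496.12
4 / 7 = 0.57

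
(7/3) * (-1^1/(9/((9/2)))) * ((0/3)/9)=0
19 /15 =1.27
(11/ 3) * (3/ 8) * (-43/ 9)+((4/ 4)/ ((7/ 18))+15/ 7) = -1.86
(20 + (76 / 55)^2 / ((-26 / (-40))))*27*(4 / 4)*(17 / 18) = 4600302 / 7865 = 584.91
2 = 2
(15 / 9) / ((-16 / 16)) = -5 / 3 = -1.67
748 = 748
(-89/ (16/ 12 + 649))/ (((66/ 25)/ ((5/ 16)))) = -11125/ 686752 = -0.02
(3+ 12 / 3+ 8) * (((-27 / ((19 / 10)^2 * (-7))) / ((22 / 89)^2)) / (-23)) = -80200125 / 7032641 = -11.40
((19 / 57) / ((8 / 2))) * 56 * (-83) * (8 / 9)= -9296 / 27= -344.30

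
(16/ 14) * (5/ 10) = 4/ 7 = 0.57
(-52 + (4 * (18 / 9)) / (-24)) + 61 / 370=-57907 / 1110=-52.17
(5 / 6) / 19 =5 / 114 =0.04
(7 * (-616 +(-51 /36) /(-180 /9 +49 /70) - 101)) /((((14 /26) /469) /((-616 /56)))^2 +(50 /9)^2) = -14403456875636829 /88582716396266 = -162.60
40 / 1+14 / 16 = 327 / 8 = 40.88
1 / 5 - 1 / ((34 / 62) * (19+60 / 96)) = 1429 / 13345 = 0.11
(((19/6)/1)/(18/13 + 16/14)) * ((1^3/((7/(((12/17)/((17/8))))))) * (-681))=-1345656/33235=-40.49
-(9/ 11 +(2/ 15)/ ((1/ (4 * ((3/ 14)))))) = -359/ 385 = -0.93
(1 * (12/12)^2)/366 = 1/366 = 0.00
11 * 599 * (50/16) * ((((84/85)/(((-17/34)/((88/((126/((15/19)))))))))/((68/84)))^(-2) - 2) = -1185005398825/39739392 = -29819.41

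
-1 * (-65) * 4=260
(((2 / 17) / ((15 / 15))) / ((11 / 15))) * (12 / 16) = 45 / 374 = 0.12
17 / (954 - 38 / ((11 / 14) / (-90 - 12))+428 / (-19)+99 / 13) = 46189 / 15954713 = 0.00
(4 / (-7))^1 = -4 / 7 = -0.57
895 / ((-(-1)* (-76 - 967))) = -895 / 1043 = -0.86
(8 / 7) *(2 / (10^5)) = 1 / 43750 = 0.00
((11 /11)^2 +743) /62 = 12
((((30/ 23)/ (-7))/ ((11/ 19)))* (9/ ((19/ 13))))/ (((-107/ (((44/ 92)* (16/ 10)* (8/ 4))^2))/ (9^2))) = 160123392/ 45565415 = 3.51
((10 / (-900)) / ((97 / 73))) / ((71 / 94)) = -3431 / 309915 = -0.01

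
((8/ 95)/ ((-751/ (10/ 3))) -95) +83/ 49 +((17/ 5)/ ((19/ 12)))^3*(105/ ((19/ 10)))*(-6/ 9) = -32954561161484/ 71935237185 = -458.11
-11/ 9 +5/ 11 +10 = 914/ 99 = 9.23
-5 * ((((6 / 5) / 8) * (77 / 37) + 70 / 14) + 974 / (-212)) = -28153 / 7844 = -3.59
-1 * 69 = -69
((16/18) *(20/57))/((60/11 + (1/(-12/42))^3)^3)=-109035520/18318611710341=-0.00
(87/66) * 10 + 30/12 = 15.68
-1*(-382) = 382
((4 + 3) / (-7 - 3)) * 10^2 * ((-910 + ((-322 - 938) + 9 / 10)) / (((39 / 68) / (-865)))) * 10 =-89310523400 / 39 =-2290013420.51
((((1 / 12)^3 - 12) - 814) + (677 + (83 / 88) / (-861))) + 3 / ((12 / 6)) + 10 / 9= -798597539 / 5455296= -146.39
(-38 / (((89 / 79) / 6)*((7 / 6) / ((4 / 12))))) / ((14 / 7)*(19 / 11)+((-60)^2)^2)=-0.00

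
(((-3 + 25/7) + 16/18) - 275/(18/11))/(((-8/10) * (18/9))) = 34985/336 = 104.12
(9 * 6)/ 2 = 27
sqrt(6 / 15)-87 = -87 + sqrt(10) / 5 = -86.37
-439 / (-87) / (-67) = -439 / 5829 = -0.08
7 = 7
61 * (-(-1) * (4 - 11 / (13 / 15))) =-6893 / 13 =-530.23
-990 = -990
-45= -45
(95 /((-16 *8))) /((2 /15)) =-1425 /256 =-5.57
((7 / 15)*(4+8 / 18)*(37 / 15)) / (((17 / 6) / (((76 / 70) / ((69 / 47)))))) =1057312 / 791775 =1.34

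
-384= -384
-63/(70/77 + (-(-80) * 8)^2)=-0.00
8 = 8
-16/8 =-2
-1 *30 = -30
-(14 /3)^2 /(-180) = 49 /405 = 0.12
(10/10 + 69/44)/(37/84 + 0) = 2373/407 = 5.83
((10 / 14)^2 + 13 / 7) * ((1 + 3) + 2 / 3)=232 / 21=11.05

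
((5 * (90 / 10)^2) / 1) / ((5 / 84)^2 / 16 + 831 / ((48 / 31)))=0.75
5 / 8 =0.62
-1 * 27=-27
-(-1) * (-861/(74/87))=-74907/74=-1012.26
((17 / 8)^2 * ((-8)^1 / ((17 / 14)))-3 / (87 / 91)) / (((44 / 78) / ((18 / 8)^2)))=-12051585 / 40832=-295.15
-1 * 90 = -90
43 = 43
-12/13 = -0.92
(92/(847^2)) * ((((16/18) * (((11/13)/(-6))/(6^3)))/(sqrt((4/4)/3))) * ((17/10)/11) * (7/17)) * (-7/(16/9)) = 23 * sqrt(3)/1233357840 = 0.00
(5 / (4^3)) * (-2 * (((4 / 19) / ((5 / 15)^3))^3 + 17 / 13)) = -82464295 / 2853344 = -28.90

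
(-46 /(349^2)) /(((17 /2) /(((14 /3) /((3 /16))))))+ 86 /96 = 266779865 /298168848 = 0.89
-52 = -52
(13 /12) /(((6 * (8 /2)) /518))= 3367 /144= 23.38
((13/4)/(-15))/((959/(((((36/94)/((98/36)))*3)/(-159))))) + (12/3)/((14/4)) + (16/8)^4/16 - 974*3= -1708913271834/585272905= -2919.86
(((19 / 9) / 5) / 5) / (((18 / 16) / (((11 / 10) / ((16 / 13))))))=2717 / 40500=0.07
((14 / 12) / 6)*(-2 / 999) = -7 / 17982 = -0.00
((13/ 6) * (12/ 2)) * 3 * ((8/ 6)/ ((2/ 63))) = 1638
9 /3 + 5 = 8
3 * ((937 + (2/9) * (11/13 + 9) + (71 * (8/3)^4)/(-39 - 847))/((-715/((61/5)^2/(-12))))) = 1623179051711/33353248500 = 48.67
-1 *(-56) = 56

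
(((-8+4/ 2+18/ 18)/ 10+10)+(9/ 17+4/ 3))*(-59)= -68381/ 102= -670.40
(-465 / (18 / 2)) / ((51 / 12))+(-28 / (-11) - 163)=-96835 / 561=-172.61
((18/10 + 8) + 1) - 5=29/5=5.80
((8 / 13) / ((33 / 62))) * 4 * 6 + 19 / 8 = 34461 / 1144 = 30.12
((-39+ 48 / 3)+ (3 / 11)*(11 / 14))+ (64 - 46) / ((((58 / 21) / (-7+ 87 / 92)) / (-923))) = 679743307 / 18676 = 36396.62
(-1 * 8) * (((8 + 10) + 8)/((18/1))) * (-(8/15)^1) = 832/135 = 6.16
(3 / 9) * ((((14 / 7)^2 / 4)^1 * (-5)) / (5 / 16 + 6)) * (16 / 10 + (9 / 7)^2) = -12752 / 14847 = -0.86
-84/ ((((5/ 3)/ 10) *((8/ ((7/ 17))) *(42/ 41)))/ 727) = -625947/ 34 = -18410.21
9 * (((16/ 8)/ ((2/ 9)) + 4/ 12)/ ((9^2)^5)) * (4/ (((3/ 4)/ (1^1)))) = 448/ 3486784401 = 0.00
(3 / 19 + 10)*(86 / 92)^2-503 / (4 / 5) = -6230352 / 10051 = -619.87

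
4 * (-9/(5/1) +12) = 204/5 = 40.80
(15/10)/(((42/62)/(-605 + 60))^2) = 285441025/294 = 970887.84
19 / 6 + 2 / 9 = 61 / 18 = 3.39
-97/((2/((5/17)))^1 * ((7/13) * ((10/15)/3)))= -56745/476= -119.21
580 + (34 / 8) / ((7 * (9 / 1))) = 580.07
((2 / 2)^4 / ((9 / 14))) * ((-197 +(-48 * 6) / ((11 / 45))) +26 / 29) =-6137558 / 2871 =-2137.78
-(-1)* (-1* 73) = -73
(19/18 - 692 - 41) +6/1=-725.94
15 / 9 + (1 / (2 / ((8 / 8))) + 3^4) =83.17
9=9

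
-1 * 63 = -63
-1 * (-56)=56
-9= -9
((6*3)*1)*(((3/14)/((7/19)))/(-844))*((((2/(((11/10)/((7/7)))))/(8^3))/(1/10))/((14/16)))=-12825/25475296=-0.00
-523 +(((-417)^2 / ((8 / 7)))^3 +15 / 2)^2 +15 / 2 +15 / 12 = 3252526920167057690079430273164366097 / 262144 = 12407405548732977638547630000000.00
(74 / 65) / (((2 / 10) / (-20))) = -1480 / 13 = -113.85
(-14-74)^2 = 7744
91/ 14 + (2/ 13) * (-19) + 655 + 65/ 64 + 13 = 559597/ 832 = 672.59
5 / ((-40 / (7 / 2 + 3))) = -13 / 16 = -0.81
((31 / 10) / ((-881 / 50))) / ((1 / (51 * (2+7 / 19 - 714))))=106883505 / 16739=6385.30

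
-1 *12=-12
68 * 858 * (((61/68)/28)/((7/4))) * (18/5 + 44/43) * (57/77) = 38511252/10535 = 3655.55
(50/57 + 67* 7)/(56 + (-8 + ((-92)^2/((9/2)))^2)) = 0.00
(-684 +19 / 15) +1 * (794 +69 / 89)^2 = 74970484414 / 118815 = 630985.01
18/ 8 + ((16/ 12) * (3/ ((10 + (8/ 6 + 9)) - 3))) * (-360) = -4203/ 52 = -80.83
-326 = -326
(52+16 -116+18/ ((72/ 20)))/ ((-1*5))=43/ 5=8.60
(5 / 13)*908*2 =9080 / 13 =698.46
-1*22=-22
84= 84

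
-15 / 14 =-1.07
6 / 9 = 2 / 3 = 0.67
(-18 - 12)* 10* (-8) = 2400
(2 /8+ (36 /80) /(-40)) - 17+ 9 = -6209 /800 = -7.76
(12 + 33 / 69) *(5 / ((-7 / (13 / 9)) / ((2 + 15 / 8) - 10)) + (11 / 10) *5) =10619 / 72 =147.49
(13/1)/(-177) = -13/177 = -0.07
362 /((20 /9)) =1629 /10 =162.90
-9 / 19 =-0.47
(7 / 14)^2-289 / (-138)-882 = -242785 / 276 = -879.66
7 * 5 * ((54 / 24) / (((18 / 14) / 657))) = 160965 / 4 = 40241.25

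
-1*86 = -86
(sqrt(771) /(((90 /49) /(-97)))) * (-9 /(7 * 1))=1885.37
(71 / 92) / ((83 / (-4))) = -71 / 1909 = -0.04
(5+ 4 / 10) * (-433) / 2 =-11691 / 10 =-1169.10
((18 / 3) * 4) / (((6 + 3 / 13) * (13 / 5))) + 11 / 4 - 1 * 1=349 / 108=3.23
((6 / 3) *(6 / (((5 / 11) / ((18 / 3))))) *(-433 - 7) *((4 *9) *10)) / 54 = -464640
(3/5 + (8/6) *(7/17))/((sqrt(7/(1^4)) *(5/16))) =4688 *sqrt(7)/8925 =1.39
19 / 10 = 1.90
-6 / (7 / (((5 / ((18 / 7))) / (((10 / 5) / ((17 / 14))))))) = -85 / 84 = -1.01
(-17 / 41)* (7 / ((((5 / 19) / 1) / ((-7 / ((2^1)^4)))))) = 15827 / 3280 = 4.83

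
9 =9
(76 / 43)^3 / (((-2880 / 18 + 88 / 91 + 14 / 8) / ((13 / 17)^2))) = -27004047616 / 1315486169273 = -0.02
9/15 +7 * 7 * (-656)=-160717/5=-32143.40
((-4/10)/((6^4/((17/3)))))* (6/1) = -17/1620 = -0.01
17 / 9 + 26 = 251 / 9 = 27.89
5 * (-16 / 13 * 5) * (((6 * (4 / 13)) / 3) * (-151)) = 483200 / 169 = 2859.17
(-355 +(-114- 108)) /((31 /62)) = -1154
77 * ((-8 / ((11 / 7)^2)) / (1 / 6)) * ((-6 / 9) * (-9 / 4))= -24696 / 11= -2245.09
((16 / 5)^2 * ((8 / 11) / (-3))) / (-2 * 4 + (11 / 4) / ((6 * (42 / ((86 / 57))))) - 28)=19611648 / 284277125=0.07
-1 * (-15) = 15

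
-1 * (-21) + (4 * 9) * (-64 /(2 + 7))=-235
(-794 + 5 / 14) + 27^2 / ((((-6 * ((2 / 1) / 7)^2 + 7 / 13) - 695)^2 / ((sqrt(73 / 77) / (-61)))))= -11111 / 14 - 42257943 * sqrt(5621) / 131495282107376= -793.64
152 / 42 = 76 / 21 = 3.62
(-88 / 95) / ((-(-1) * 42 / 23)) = -1012 / 1995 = -0.51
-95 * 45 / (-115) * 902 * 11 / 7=8483310 / 161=52691.37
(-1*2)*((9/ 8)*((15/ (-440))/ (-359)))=-27/ 126368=-0.00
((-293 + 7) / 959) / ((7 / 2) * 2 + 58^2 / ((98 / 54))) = -2002 / 12490427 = -0.00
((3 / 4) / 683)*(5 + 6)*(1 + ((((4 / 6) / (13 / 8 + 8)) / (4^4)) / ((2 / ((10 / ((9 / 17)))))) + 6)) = 232933 / 2753856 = 0.08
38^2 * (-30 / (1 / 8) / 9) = -115520 / 3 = -38506.67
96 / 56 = 12 / 7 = 1.71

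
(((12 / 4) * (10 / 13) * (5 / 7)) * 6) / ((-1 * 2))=-450 / 91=-4.95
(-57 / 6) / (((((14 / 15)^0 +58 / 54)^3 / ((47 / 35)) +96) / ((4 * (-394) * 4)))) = 3462653043 / 5934766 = 583.45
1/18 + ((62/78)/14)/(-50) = 4457/81900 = 0.05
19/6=3.17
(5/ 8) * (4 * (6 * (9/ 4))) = 33.75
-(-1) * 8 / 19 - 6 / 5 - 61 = -5869 / 95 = -61.78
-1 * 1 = -1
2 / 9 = 0.22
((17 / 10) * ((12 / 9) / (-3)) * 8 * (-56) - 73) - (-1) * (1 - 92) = 7852 / 45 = 174.49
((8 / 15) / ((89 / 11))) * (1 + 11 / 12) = 506 / 4005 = 0.13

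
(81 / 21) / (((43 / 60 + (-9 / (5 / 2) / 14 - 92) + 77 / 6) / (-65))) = 11700 / 3673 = 3.19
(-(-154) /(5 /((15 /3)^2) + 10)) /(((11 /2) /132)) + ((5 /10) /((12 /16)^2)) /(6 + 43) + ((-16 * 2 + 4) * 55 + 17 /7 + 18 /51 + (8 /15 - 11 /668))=-29405213219 /25039980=-1174.33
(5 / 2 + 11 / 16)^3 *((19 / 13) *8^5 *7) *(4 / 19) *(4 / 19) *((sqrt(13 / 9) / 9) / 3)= 4402048 *sqrt(13) / 741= 21419.45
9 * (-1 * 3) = -27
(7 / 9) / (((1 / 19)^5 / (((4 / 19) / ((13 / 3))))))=3648988 / 39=93563.79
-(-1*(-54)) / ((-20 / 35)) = 189 / 2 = 94.50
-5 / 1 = -5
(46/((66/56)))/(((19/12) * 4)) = 1288/209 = 6.16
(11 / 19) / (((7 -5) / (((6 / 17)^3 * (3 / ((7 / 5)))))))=17820 / 653429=0.03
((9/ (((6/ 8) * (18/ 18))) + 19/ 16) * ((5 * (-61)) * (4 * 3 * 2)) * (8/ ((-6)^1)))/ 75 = 25742/ 15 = 1716.13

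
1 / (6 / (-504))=-84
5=5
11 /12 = 0.92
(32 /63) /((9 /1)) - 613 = -347539 /567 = -612.94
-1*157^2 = -24649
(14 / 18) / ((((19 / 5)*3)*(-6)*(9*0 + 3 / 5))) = -175 / 9234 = -0.02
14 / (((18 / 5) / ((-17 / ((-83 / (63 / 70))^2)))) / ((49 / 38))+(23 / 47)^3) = -10897054434 / 1087068487441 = -0.01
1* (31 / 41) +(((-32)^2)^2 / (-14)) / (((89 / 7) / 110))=-2364536121 / 3649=-647995.65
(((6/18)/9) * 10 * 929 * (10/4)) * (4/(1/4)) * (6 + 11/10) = 2638360/27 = 97717.04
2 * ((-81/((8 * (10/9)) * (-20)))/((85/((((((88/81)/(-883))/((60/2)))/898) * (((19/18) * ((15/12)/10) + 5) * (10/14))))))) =-8129/4529239008000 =-0.00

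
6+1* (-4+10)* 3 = 24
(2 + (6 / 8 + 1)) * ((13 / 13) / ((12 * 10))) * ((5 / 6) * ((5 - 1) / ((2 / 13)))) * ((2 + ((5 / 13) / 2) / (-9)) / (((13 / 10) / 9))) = 11575 / 1248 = 9.27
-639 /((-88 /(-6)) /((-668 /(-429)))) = -106713 /1573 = -67.84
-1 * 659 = -659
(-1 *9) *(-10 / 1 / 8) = 45 / 4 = 11.25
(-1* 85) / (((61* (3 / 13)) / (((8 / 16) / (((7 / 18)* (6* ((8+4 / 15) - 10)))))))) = 1275 / 1708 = 0.75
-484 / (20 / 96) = -11616 / 5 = -2323.20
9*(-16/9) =-16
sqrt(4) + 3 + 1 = 6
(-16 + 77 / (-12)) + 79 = 679 / 12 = 56.58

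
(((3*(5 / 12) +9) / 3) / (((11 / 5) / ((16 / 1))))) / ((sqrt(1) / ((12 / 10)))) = 328 / 11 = 29.82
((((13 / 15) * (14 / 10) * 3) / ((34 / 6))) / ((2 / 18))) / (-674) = -2457 / 286450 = -0.01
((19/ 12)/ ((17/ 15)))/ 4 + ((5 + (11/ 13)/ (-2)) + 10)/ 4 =14121/ 3536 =3.99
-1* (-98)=98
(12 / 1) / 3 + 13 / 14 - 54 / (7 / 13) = -1335 / 14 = -95.36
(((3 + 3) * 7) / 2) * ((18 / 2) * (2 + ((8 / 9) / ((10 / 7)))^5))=395.63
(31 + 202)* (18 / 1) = 4194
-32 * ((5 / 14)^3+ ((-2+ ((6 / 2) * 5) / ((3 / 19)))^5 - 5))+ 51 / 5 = -222620278007.26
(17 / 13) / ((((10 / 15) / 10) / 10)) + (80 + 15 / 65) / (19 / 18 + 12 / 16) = 203298 / 845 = 240.59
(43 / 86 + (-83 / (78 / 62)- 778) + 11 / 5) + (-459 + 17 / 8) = -2025113 / 1560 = -1298.15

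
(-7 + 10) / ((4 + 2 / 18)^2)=243 / 1369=0.18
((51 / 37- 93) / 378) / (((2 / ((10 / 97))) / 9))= -2825 / 25123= -0.11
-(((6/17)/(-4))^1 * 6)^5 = 59049/1419857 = 0.04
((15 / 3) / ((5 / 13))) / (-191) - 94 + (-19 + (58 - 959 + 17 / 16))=-3095745 / 3056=-1013.01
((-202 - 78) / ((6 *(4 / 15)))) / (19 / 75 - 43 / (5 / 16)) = 1.27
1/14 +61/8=431/56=7.70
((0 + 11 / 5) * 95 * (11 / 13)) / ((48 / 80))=11495 / 39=294.74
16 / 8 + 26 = 28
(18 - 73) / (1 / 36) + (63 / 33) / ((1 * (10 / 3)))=-217737 / 110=-1979.43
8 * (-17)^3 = -39304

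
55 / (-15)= -11 / 3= -3.67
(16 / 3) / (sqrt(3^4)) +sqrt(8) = 16 / 27 +2 * sqrt(2) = 3.42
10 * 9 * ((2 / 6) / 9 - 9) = -2420 / 3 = -806.67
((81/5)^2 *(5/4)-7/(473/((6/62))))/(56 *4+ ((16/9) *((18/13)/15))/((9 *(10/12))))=56279060955/38432544128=1.46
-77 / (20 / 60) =-231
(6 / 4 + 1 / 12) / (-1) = -19 / 12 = -1.58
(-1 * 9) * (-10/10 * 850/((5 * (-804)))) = -255/134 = -1.90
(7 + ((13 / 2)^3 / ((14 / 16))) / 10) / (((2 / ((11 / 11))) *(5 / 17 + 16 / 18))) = 411111 / 25340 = 16.22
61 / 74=0.82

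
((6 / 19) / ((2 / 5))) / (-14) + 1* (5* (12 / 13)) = 15765 / 3458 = 4.56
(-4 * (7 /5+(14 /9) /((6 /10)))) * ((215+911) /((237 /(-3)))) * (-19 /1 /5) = -864.99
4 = 4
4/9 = 0.44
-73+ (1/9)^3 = -53216/729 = -73.00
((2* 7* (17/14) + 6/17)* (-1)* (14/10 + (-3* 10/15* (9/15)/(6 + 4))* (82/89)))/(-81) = 169271/612765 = 0.28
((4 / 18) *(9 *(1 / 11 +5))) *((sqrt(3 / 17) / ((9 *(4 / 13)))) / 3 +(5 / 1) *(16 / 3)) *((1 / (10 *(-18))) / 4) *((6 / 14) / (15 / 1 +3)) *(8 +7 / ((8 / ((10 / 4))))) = -163 / 1782-2119 *sqrt(51) / 87246720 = -0.09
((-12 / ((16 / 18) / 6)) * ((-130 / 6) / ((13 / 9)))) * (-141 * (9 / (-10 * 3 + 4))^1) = 1541835 / 26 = 59301.35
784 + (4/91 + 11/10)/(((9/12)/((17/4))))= 719339/910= 790.48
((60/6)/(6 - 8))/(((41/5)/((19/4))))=-475/164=-2.90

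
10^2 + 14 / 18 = 907 / 9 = 100.78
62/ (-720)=-31/ 360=-0.09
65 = 65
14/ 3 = 4.67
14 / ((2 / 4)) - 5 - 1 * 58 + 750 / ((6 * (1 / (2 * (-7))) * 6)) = -980 / 3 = -326.67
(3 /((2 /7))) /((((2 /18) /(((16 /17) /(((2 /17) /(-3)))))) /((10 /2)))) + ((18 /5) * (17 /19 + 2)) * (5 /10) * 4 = -215064 /19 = -11319.16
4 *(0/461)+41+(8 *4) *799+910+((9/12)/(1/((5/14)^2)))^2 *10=8150059357/307328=26519.09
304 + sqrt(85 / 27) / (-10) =303.82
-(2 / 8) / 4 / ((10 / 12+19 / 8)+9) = -0.01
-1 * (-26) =26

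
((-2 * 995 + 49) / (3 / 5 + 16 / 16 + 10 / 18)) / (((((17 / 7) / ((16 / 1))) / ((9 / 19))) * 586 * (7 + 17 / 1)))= -1834245 / 9179983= -0.20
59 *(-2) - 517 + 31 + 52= -552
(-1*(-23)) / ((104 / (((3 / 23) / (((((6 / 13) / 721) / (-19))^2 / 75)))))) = 60990345325 / 32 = 1905948291.41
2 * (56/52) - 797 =-794.85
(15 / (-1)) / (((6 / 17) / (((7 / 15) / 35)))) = -17 / 30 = -0.57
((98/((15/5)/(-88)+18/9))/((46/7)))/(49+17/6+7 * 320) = 181104/54715229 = 0.00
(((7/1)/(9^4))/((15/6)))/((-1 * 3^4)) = -14/2657205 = -0.00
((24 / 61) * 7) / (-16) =-21 / 122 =-0.17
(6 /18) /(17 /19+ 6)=19 /393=0.05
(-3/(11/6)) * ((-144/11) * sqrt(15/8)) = 648 * sqrt(30)/121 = 29.33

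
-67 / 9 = -7.44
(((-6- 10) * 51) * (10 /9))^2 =7398400 /9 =822044.44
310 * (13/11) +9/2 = 8159/22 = 370.86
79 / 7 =11.29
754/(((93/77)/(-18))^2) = 160936776/961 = 167468.03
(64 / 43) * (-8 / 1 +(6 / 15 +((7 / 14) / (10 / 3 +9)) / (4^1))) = -89864 / 7955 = -11.30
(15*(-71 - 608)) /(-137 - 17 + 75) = 10185 /79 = 128.92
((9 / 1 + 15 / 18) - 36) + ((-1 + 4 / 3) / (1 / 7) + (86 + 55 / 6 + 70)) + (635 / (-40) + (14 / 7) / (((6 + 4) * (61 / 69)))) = 920011 / 7320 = 125.68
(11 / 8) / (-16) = -11 / 128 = -0.09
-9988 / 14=-4994 / 7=-713.43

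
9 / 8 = 1.12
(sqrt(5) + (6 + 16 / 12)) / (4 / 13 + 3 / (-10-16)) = 26*sqrt(5) / 5 + 572 / 15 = 49.76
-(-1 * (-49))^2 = -2401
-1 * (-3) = 3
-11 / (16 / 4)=-11 / 4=-2.75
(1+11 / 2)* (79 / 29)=1027 / 58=17.71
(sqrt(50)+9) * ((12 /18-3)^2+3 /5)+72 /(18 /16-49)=272 * sqrt(2) /9+101296 /1915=95.64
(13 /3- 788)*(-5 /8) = 11755 /24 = 489.79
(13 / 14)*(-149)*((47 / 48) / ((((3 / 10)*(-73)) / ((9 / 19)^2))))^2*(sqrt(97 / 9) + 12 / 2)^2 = -1.20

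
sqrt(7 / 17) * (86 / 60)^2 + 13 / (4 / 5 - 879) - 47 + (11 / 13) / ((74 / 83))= -194588221 / 4224142 + 1849 * sqrt(119) / 15300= -44.75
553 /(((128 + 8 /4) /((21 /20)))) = 11613 /2600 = 4.47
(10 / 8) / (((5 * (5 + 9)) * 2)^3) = 1 / 2195200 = 0.00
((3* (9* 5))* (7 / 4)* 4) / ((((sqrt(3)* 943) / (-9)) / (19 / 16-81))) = 415.60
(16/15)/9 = 16/135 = 0.12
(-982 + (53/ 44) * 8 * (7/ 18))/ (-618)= 96847/ 61182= 1.58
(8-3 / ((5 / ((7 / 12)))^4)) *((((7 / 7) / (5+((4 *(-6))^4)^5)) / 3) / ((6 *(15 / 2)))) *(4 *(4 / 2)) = 34557599 / 293057177530580007813518878674900000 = 0.00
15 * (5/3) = 25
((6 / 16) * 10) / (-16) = -15 / 64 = -0.23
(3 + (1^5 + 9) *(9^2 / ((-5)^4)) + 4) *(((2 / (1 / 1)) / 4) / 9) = 1037 / 2250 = 0.46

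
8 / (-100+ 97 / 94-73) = -752 / 16165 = -0.05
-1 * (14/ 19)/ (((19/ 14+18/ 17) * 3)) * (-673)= 2242436/ 32775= 68.42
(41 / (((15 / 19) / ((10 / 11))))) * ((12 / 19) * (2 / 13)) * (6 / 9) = 1312 / 429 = 3.06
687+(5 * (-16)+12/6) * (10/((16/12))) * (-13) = 8292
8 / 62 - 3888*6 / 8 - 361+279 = -2997.87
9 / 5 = 1.80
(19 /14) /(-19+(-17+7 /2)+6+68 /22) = -209 /3605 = -0.06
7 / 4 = 1.75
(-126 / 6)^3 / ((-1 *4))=9261 / 4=2315.25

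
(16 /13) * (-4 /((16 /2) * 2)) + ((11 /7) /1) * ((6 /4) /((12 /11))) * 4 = 1517 /182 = 8.34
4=4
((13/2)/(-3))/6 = -13/36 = -0.36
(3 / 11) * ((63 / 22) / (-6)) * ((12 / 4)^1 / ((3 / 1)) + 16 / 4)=-315 / 484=-0.65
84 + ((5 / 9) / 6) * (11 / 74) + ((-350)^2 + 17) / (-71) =-465741883 / 283716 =-1641.58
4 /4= 1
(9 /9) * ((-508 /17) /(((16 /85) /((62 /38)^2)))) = -610235 /1444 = -422.60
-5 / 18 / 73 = -5 / 1314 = -0.00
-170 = -170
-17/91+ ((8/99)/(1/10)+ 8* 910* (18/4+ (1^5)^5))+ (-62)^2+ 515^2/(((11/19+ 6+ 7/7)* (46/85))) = 108549.23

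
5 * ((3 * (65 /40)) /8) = 195 /64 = 3.05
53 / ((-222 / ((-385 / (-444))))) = -20405 / 98568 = -0.21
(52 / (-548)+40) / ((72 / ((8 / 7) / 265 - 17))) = -2735843 / 290440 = -9.42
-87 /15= -29 /5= -5.80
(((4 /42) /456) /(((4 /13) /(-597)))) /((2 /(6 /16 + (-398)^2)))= -3278336945 /102144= -32095.25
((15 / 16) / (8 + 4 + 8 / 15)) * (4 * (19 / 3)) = 1.89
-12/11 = -1.09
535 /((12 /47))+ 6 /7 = 176087 /84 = 2096.27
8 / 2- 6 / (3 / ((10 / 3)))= -8 / 3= -2.67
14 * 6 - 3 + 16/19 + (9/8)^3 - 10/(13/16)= 70.96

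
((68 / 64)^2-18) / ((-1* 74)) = 4319 / 18944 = 0.23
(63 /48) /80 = 21 /1280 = 0.02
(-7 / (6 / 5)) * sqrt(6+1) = -35 * sqrt(7) / 6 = -15.43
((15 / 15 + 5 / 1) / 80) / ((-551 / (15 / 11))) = -9 / 48488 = -0.00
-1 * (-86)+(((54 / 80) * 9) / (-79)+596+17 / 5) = 2165621 / 3160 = 685.32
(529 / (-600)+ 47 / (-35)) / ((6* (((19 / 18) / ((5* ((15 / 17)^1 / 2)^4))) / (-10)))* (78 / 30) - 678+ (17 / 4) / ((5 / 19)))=2364946875 / 712871381026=0.00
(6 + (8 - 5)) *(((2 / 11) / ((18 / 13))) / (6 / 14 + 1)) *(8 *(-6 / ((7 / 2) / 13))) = -8112 / 55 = -147.49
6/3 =2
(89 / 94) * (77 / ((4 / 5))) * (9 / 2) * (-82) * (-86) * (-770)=-209317860675 / 94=-2226785751.86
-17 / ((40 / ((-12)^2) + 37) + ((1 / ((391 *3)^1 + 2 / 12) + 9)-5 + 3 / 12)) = -4307868 / 10523521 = -0.41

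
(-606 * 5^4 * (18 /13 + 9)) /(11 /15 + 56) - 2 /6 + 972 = -2268657605 /33189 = -68355.71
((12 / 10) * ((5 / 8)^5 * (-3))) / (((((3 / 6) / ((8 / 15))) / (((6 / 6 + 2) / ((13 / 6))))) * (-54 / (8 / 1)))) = 0.08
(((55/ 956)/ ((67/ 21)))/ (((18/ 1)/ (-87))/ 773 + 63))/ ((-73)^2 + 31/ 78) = 67318251/ 1253430758278718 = 0.00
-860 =-860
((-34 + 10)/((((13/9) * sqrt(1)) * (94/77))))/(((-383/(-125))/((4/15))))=-277200/234013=-1.18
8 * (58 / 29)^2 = 32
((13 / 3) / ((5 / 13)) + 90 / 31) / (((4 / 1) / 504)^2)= 34868988 / 155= 224961.21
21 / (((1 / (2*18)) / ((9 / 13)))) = 6804 / 13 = 523.38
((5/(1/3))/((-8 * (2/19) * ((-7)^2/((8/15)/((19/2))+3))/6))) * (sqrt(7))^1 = -2613 * sqrt(7)/392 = -17.64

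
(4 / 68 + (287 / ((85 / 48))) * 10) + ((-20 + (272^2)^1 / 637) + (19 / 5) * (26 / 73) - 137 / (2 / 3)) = 1512.76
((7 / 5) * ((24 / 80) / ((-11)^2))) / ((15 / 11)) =7 / 2750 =0.00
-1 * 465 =-465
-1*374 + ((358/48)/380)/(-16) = -54574259/145920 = -374.00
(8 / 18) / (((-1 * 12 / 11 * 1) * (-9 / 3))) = 11 / 81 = 0.14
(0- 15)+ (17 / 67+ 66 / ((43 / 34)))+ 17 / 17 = 110745 / 2881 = 38.44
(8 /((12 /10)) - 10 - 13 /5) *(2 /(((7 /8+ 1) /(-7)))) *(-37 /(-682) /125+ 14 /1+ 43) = 24218686408 /9590625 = 2525.25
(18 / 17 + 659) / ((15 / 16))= 179536 / 255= 704.06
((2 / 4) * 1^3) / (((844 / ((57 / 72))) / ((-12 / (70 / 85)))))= -323 / 47264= -0.01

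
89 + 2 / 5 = 447 / 5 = 89.40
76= 76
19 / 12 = 1.58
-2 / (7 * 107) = -2 / 749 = -0.00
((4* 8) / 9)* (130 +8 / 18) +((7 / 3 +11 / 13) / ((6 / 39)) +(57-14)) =42725 / 81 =527.47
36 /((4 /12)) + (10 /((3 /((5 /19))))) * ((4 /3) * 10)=20468 /171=119.70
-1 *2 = -2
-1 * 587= -587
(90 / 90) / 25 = 1 / 25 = 0.04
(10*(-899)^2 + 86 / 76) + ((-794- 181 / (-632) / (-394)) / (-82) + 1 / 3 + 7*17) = 9406507047093725 / 1163863392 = 8082140.15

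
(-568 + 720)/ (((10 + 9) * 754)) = 0.01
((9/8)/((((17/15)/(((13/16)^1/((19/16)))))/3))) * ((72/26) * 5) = 18225/646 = 28.21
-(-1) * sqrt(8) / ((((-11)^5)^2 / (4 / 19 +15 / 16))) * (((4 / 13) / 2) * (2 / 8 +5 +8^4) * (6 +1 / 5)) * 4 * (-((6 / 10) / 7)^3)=-958422753 * sqrt(2) / 1098722274810660500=-0.00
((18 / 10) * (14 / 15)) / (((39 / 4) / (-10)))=-112 / 65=-1.72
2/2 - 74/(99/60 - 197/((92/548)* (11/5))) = 3064991/2690551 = 1.14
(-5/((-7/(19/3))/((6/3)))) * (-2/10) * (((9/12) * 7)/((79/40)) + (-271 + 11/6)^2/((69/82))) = -160517730305/1030239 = -155806.30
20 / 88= 5 / 22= 0.23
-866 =-866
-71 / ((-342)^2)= -71 / 116964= -0.00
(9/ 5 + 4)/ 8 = 29/ 40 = 0.72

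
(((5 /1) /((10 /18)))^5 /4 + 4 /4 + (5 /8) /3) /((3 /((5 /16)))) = 1771615 /1152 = 1537.86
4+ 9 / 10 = 49 / 10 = 4.90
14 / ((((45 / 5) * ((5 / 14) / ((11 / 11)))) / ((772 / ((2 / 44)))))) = 3328864 / 45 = 73974.76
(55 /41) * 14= 18.78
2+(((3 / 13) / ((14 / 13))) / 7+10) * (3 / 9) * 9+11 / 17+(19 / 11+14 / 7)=36.47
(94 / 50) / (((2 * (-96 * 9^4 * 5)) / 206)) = -4841 / 78732000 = -0.00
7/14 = 0.50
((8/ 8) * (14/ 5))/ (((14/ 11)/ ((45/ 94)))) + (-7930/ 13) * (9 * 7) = -3612321/ 94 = -38428.95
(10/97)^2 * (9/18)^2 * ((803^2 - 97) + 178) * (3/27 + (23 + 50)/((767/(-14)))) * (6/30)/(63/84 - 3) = 108741351800/584552943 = 186.02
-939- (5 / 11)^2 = -113644 / 121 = -939.21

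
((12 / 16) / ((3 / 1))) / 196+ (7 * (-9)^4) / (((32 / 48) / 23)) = 1242233497 / 784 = 1584481.50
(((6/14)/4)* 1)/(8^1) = 3/224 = 0.01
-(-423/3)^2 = -19881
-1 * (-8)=8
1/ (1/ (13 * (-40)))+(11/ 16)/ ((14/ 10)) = -58185/ 112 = -519.51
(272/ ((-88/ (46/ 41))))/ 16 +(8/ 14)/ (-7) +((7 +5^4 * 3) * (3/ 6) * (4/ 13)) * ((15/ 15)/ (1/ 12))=3992327653/ 1149148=3474.16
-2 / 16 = -1 / 8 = -0.12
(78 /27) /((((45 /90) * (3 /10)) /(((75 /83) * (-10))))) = -130000 /747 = -174.03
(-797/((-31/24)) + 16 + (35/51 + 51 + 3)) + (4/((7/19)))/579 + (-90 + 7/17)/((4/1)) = 5684483251/8543724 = 665.34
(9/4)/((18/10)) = 1.25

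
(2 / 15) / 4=1 / 30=0.03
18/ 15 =6/ 5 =1.20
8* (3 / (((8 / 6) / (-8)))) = -144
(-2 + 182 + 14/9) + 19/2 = 3439/18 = 191.06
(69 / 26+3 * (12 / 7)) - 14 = -1129 / 182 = -6.20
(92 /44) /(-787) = -23 /8657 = -0.00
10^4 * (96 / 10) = 96000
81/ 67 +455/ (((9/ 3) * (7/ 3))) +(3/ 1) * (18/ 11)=71.12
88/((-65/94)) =-8272/65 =-127.26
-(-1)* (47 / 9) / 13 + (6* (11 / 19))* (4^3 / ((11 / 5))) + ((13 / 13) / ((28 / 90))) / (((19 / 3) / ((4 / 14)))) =11066912 / 108927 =101.60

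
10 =10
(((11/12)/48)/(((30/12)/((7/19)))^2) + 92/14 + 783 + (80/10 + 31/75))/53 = 7259430749/482151600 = 15.06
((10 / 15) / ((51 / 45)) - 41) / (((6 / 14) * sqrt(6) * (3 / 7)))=-89.82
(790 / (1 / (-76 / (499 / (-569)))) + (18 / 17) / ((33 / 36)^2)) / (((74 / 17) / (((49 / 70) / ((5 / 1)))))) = 122979658774 / 55850575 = 2201.94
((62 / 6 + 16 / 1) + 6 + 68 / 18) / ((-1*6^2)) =-325 / 324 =-1.00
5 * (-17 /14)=-85 /14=-6.07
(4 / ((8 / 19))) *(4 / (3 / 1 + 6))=38 / 9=4.22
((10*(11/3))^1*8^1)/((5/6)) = 352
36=36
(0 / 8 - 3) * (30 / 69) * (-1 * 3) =90 / 23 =3.91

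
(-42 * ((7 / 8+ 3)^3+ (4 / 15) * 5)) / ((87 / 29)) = -639947 / 768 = -833.26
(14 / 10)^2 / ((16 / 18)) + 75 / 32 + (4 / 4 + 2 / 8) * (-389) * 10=-4857.95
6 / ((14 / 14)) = 6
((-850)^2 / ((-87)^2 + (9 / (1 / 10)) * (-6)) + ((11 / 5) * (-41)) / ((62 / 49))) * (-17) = -535.52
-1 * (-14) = 14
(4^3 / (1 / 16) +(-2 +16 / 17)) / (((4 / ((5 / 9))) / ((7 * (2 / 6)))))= 331.51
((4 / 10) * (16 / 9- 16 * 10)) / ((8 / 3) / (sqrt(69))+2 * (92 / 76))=-42937872 / 1613665+2056256 * sqrt(69) / 4840995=-23.08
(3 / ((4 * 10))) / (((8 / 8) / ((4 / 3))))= 1 / 10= 0.10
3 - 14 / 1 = -11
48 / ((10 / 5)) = 24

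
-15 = -15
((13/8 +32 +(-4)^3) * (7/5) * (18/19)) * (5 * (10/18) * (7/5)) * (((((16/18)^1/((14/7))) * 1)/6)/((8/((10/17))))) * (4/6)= -735/1292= -0.57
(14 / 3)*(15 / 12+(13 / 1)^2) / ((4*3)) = 1589 / 24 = 66.21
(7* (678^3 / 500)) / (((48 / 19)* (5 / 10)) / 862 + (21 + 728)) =4466403975474 / 766696625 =5825.52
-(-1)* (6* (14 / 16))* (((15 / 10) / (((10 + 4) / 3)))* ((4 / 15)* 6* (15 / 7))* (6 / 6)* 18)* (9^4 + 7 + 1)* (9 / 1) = 43099209 / 7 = 6157029.86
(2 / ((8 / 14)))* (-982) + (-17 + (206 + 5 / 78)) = -253339 / 78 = -3247.94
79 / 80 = 0.99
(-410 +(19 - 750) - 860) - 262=-2263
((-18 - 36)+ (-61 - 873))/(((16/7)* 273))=-19/12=-1.58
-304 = -304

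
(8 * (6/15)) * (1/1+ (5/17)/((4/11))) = 492/85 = 5.79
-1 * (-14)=14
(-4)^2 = 16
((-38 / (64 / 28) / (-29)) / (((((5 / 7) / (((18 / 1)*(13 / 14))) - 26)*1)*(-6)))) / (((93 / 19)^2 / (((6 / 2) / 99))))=624169 / 134066834352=0.00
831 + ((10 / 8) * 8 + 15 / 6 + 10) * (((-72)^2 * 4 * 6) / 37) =2830107 / 37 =76489.38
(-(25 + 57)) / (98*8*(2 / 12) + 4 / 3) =-0.62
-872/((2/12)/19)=-99408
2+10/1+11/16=203/16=12.69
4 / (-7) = -4 / 7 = -0.57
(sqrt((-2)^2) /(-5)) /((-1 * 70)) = 1 /175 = 0.01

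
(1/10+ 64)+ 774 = 8381/10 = 838.10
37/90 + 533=48007/90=533.41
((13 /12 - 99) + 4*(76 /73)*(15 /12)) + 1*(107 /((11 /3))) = -612169 /9636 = -63.53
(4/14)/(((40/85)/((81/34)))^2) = 6561/896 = 7.32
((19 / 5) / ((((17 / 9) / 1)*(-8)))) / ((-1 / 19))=3249 / 680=4.78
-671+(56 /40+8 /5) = -668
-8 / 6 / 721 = -0.00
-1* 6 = -6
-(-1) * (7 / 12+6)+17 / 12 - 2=6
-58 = -58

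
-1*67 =-67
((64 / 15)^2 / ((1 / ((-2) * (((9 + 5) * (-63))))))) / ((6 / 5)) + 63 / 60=321139 / 12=26761.58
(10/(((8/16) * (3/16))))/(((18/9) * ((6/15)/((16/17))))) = 6400/51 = 125.49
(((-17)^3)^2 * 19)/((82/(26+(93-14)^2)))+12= 2874132754521/82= 35050399445.38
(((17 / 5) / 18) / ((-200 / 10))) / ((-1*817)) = 17 / 1470600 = 0.00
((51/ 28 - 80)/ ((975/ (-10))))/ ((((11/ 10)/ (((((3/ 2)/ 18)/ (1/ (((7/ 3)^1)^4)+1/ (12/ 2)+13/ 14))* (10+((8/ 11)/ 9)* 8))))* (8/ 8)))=35971439/ 62795304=0.57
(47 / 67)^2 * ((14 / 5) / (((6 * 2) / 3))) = 0.34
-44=-44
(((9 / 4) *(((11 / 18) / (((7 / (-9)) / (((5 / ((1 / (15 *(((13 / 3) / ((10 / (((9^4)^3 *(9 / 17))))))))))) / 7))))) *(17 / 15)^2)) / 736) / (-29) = 73854285.73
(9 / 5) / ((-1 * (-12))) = 3 / 20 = 0.15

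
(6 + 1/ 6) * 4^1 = 24.67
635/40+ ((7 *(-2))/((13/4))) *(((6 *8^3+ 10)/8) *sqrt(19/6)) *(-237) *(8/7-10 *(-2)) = 127/8+ 18017372 *sqrt(114)/13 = 14797930.55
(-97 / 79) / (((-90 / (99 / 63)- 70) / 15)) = 3201 / 22120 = 0.14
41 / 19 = 2.16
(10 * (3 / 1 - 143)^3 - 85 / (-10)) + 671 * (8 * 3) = -27423887.50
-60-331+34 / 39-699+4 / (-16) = -169943 / 156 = -1089.38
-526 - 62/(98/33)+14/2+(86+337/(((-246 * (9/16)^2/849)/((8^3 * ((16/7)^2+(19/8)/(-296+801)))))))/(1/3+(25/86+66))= -7756305479091398/52317042015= -148255.81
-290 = -290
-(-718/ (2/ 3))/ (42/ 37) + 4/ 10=66443/ 70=949.19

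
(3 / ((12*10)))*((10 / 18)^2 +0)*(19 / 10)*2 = 0.03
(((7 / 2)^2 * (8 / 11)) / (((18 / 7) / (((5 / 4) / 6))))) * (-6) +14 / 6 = -791 / 396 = -2.00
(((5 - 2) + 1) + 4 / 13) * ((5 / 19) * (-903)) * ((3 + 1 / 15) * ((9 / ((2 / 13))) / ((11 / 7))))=-24424344 / 209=-116862.89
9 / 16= 0.56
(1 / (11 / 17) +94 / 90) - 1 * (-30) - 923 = -440753 / 495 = -890.41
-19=-19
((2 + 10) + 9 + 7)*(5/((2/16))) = 1120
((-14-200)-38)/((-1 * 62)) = 126/31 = 4.06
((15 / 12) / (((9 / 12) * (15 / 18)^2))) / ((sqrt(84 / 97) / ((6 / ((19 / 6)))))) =72 * sqrt(2037) / 665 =4.89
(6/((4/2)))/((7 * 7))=3/49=0.06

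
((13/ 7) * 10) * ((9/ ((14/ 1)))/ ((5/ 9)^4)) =767637/ 6125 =125.33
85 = 85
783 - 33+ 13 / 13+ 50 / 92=34571 / 46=751.54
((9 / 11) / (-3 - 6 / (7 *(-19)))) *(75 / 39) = -9975 / 18733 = -0.53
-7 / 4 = -1.75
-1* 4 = -4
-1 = -1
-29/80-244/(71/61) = -1192779/5680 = -210.00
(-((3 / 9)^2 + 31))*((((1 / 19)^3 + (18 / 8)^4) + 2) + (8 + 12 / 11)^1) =-24823539755 / 21729312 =-1142.40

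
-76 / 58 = -38 / 29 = -1.31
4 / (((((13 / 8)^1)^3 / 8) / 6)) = 98304 / 2197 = 44.74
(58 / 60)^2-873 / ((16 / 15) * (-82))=3222223 / 295200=10.92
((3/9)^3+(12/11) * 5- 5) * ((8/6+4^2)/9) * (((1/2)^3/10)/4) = 949/320760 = 0.00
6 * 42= 252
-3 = -3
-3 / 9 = -1 / 3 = -0.33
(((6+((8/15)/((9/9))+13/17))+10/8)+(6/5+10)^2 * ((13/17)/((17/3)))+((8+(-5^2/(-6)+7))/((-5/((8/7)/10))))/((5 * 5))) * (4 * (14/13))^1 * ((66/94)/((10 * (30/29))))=24643875751/3310856250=7.44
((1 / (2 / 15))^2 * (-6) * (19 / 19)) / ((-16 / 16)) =675 / 2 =337.50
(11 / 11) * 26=26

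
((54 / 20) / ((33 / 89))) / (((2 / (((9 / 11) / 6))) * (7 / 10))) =2403 / 3388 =0.71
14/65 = 0.22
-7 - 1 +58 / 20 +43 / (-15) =-239 / 30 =-7.97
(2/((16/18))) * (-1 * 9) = -81/4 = -20.25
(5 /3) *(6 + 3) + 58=73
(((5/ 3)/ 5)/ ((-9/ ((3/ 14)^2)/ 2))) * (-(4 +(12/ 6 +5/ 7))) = 0.02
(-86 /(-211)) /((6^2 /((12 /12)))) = 0.01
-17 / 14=-1.21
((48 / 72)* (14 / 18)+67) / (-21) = -1823 / 567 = -3.22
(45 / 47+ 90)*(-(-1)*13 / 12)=18525 / 188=98.54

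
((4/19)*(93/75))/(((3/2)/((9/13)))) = 744/6175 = 0.12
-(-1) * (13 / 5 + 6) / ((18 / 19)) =817 / 90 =9.08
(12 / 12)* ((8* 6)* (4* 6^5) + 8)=1493000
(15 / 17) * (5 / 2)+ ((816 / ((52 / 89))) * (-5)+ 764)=-2747857 / 442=-6216.87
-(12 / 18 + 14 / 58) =-79 / 87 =-0.91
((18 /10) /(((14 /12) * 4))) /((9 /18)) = 27 /35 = 0.77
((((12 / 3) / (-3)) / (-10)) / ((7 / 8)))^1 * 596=9536 / 105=90.82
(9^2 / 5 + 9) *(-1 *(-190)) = 4788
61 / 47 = 1.30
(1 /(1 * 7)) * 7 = 1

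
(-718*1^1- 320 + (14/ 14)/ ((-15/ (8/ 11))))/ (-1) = 171278/ 165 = 1038.05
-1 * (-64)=64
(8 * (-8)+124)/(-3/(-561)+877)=561/8200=0.07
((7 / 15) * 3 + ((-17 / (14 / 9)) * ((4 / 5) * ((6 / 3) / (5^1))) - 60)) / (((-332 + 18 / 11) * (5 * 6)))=119537 / 19078500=0.01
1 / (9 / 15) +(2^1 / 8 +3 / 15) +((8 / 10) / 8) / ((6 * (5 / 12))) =647 / 300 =2.16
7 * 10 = 70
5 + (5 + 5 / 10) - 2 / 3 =59 / 6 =9.83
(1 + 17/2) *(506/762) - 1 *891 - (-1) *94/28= -2350519/2667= -881.33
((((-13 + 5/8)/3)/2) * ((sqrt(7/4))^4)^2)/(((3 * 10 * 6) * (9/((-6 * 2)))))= 26411/184320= 0.14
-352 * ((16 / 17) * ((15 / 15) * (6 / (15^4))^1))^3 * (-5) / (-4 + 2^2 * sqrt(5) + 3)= 11534336 / 373022643603515625 + 46137344 * sqrt(5) / 373022643603515625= 0.00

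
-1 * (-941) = 941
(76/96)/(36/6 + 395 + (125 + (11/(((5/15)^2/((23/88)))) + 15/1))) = 19/13605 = 0.00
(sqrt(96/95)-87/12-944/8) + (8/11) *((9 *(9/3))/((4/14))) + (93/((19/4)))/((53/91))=-1014921/44308 + 4 *sqrt(570)/95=-21.90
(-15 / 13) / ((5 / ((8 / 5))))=-24 / 65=-0.37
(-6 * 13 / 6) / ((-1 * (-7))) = -13 / 7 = -1.86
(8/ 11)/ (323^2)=8/ 1147619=0.00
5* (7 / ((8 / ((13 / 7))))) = 65 / 8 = 8.12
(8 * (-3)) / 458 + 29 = 28.95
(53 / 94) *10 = 265 / 47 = 5.64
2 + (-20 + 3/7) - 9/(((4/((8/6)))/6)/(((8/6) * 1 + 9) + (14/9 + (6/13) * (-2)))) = -19561/91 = -214.96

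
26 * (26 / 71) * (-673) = -454948 / 71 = -6407.72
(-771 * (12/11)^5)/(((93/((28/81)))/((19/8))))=-52502016/4992581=-10.52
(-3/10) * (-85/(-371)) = -0.07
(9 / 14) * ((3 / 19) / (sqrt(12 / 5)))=9 * sqrt(15) / 532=0.07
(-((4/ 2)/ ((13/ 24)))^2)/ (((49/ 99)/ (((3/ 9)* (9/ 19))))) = -684288/ 157339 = -4.35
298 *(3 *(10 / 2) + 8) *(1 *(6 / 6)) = 6854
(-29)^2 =841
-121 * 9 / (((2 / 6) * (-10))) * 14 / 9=2541 / 5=508.20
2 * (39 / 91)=6 / 7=0.86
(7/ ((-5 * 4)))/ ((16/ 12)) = -0.26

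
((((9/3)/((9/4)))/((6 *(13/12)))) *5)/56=0.02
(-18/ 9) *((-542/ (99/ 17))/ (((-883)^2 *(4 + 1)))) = 18428/ 385946055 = 0.00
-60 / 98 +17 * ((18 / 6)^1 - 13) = -8360 / 49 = -170.61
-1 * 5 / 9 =-5 / 9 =-0.56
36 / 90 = 0.40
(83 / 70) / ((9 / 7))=83 / 90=0.92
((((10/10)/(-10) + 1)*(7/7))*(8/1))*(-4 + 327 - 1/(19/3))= 220824/95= 2324.46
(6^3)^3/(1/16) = 161243136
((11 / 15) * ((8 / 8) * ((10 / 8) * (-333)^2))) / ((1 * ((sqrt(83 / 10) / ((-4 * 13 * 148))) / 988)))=-772897512816 * sqrt(830) / 83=-268276643163.60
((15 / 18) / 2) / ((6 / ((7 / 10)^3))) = 343 / 14400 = 0.02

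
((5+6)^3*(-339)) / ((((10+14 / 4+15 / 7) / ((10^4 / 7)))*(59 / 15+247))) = -11280225000 / 68693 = -164212.15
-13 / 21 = -0.62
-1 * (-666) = 666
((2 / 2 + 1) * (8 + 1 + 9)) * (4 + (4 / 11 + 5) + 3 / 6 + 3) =5094 / 11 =463.09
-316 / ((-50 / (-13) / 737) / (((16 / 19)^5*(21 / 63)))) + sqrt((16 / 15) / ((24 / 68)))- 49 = -1596431915473 / 185707425 + 2*sqrt(170) / 15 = -8594.75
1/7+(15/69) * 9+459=461.10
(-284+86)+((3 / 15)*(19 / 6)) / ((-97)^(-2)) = 172831 / 30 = 5761.03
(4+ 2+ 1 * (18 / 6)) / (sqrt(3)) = 3 * sqrt(3) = 5.20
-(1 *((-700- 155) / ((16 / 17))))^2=-211266225 / 256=-825258.69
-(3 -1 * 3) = 0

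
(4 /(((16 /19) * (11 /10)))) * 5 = 475 /22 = 21.59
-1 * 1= -1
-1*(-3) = 3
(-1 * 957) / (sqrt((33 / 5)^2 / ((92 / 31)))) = -290 * sqrt(713) / 31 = -249.79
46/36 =23/18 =1.28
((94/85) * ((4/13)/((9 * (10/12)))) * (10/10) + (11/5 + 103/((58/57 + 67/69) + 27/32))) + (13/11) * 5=321498360934/7221346275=44.52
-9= -9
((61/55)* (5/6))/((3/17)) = 1037/198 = 5.24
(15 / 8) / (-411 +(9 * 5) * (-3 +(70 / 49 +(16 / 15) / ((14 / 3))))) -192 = -337927 / 1760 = -192.00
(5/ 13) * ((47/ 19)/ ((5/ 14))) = 2.66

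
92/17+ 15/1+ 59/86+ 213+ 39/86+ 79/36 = 6230201/26316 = 236.75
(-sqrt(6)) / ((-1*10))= sqrt(6) / 10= 0.24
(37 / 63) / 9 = 37 / 567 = 0.07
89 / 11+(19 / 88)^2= 8.14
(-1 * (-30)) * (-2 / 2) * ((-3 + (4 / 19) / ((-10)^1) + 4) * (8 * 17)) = -75888 / 19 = -3994.11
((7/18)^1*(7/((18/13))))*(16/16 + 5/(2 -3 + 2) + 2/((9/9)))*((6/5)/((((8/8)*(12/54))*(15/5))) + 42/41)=245882/5535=44.42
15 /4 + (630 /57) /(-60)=271 /76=3.57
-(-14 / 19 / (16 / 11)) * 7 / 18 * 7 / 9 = 3773 / 24624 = 0.15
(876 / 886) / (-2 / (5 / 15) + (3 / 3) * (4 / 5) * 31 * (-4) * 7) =-1095 / 775693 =-0.00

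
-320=-320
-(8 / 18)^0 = -1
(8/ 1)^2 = 64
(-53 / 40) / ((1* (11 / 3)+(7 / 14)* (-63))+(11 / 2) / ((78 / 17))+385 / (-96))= 8268 / 191225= 0.04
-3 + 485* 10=4847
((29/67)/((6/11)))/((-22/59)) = -2.13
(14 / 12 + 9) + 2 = 73 / 6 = 12.17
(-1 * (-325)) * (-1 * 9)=-2925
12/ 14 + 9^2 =81.86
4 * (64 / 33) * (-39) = -3328 / 11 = -302.55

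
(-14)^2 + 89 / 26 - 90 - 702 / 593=1668833 / 15418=108.24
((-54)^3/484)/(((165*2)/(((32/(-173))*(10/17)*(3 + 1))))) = 1679616/3914471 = 0.43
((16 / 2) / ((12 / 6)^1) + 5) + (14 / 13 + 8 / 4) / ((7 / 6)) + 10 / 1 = 1969 / 91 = 21.64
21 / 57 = 7 / 19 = 0.37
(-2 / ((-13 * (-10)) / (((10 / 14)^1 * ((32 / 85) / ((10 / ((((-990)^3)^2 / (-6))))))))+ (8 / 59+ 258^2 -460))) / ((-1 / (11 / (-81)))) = -804636203405760000 / 195835101642955399588727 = -0.00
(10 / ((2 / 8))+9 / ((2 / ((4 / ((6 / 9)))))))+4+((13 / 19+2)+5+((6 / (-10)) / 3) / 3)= 22406 / 285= 78.62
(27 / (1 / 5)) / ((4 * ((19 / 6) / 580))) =117450 / 19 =6181.58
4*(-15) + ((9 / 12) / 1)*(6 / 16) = -1911 / 32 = -59.72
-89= -89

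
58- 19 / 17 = 967 / 17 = 56.88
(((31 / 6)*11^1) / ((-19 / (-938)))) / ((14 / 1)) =22847 / 114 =200.41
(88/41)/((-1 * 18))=-44/369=-0.12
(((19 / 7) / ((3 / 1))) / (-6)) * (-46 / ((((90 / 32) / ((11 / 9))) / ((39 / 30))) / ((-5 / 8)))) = -62491 / 25515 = -2.45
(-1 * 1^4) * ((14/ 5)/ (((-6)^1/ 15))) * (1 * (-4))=-28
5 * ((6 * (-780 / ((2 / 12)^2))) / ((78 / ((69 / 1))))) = -745200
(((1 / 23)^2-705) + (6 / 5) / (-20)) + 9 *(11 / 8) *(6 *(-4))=-26504437 / 26450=-1002.06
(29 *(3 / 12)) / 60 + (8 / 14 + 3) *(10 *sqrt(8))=29 / 240 + 500 *sqrt(2) / 7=101.14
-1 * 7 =-7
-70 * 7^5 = -1176490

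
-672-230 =-902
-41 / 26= -1.58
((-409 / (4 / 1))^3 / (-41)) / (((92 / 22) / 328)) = 752597219 / 368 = 2045101.14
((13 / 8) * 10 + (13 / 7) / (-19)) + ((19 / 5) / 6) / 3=391739 / 23940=16.36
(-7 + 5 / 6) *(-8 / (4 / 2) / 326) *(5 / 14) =185 / 6846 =0.03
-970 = -970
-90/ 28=-45/ 14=-3.21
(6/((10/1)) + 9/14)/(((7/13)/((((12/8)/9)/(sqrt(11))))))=377*sqrt(11)/10780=0.12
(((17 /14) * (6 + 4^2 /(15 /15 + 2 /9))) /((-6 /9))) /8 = -765 /176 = -4.35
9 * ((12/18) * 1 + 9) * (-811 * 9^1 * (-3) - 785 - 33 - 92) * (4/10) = 3651738/5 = 730347.60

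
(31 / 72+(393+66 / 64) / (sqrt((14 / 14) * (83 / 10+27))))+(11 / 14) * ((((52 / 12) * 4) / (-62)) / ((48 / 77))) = 349 / 4464+12609 * sqrt(3530) / 11296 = 66.40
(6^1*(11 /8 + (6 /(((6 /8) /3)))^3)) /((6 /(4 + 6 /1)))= 138253.75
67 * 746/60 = 24991/30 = 833.03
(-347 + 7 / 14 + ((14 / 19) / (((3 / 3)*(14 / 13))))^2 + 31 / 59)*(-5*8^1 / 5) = 58871532 / 21299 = 2764.05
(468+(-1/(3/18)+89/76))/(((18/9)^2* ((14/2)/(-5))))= -176005/2128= -82.71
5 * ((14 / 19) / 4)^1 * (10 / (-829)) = -175 / 15751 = -0.01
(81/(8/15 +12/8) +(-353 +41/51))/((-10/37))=17977412/15555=1155.73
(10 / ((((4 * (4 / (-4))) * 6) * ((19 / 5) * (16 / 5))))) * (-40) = 1.37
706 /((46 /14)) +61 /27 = 134837 /621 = 217.13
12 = 12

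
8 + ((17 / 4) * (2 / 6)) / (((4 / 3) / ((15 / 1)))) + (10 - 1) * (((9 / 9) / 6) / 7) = 2705 / 112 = 24.15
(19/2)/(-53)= -19/106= -0.18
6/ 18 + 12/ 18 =1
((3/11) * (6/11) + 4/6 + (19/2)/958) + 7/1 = 7.83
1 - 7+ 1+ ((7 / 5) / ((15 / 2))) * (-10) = -103 / 15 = -6.87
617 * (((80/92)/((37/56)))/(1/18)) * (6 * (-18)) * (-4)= 5373527040/851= 6314367.85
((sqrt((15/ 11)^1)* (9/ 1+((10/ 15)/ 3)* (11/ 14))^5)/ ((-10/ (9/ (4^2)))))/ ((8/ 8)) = -2015993900449* sqrt(165)/ 6064889985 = -4269.81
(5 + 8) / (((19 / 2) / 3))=78 / 19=4.11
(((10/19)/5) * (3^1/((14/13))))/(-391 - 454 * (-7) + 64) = 39/379183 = 0.00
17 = 17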